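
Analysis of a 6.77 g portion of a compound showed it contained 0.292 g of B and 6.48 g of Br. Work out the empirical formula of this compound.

n(B) = 0.292/10.81 = 0.02701, n(Br) = 6.48/79.90 = 0.0811
Ratios (÷ 0.02701): B 1.000, Br 3.002
Ratio ≈ 1:3, so the empirical formula is BBr3

BBr3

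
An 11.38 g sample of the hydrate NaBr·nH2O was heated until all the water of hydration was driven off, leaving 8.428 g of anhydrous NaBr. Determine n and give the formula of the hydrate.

NaBr·2H2O

Mass of water lost = 11.38 − 8.428 = 2.952 g → 2.952 / 18.02 = 0.1638 mol H2O
Molar mass of NaBr = 102.89 g/mol → mol NaBr = 8.428 / 102.89 = 0.08191
n = 0.1638 / 0.08191 = 2.00 ≈ 2 → NaBr·2H2O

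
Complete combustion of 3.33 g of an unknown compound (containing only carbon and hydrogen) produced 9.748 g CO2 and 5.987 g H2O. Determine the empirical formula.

CH3

mol C = 9.748 / 44.01 = 0.2215; mass C = 0.2215 × 12.01 = 2.660 g
mol H = 2 × (5.987 / 18.02) = 0.6645; mass H = 0.6645 × 1.008 = 0.6698 g
Smallest is C at 0.2215 mol; normalising gives C 1.000, H 3.000
→ CH3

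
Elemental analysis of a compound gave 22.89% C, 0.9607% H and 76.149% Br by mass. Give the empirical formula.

Assume 100 g: 22.89 g C, 0.9607 g H, 76.149 g Br.
Moles — C: 22.89 / 12.01 = 1.906 mol; H: 0.9607 / 1.008 = 0.9531 mol; Br: 76.149 / 79.90 = 0.9531 mol
Divide by the smallest (0.9531 mol Br): C 2.000, H 1.000, Br 1.000
Ratio ≈ 2:1:1, so the empirical formula is C2HBr

C2HBr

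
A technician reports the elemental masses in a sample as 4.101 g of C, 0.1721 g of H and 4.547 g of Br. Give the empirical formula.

C6H3Br

C: 4.101 g ÷ 12.01 g/mol = 0.3415 mol
H: 0.1721 g ÷ 1.008 g/mol = 0.1707 mol
Br: 4.547 g ÷ 79.90 g/mol = 0.05691 mol
Ratios (÷ 0.05691): C 6.000, H 3.000, Br 1.000
Ratio ≈ 6:3:1, so the empirical formula is C6H3Br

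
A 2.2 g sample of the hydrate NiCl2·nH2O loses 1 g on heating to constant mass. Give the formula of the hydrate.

NiCl2·6H2O

Mass of anhydrous NiCl2 = 2.2 − 1 = 1.2 g
mol H2O = 1 / 18.02 = 0.05549
Molar mass of NiCl2 = 129.59 g/mol → mol NiCl2 = 1.2 / 129.59 = 0.00926
n = 0.05549 / 0.00926 = 5.99 ≈ 6 → NiCl2·6H2O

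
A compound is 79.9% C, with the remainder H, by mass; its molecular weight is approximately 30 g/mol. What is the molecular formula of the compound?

Assume 100 g: 79.9 g C, 20.1 g H.
n(C) = 79.9/12.01 = 6.653, n(H) = 20.1/1.008 = 19.94
Ratios (÷ 6.653): C 1.000, H 2.997
Ratio ≈ 1:3, so the empirical formula is CH3
Empirical-formula mass = 15.03 g/mol
n = 30 / 15.03 = 2.00 ≈ 2
Molecular formula = (CH3)×2 = C2H6

C2H6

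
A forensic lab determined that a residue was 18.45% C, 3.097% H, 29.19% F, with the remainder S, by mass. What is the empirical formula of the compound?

Assume 100 g: 18.45 g C, 3.097 g H, 29.19 g F, 49.263 g S.
Moles — C: 18.45 / 12.01 = 1.536 mol; H: 3.097 / 1.008 = 3.072 mol; F: 29.19 / 19.00 = 1.536 mol; S: 49.263 / 32.07 = 1.536 mol
Divide by the smallest (1.536 mol S): C 1.000, H 2.000, F 1.000, S 1.000
≈ 1:2:1:1 → CH2FS

CH2FS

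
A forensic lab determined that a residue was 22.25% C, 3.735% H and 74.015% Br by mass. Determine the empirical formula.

C2H4Br

Assume 100 g: 22.25 g C, 3.735 g H, 74.015 g Br.
C: 22.25 g ÷ 12.01 g/mol = 1.853 mol
H: 3.735 g ÷ 1.008 g/mol = 3.705 mol
Br: 74.015 g ÷ 79.90 g/mol = 0.9263 mol
Smallest is Br at 0.9263 mol; normalising gives C 2.000, H 4.000, Br 1.000
→ C2H4Br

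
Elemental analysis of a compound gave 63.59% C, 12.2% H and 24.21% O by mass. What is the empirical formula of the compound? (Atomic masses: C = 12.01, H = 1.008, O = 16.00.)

C7H16O2

Assume 100 g: 63.59 g C, 12.2 g H, 24.21 g O.
C: 63.59 g ÷ 12.01 g/mol = 5.295 mol
H: 12.2 g ÷ 1.008 g/mol = 12.1 mol
O: 24.21 g ÷ 16.00 g/mol = 1.513 mol
Divide by the smallest (1.513 mol O): C 3.499, H 7.999, O 1.000
Multiply by 2: C 7.00, H 16.00, O 2.00 → C7H16O2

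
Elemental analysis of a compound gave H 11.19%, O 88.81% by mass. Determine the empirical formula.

H2O

Assume 100 g: 11.19 g H, 88.81 g O.
n(H) = 11.19/1.008 = 11.1, n(O) = 88.81/16.00 = 5.551
Ratios (÷ 5.551): H 2.000, O 1.000
→ H2O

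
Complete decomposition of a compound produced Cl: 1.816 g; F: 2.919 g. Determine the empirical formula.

Cl: 1.816 g ÷ 35.45 g/mol = 0.05123 mol
F: 2.919 g ÷ 19.00 g/mol = 0.1536 mol
Divide by the smallest (0.05123 mol Cl): Cl 1.000, F 2.999
≈ 1:3 → ClF3

ClF3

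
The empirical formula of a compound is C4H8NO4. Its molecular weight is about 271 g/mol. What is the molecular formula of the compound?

C8H16N2O8

Empirical-formula mass = 134.11 g/mol
n = 271 / 134.11 = 2.02 ≈ 2
Molecular formula = (C4H8NO4)2 = C8H16N2O8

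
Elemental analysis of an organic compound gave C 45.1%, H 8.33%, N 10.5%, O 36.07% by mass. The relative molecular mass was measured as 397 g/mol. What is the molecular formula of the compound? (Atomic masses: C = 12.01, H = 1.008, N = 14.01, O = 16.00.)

Assume 100 g: 45.1 g C, 8.33 g H, 10.5 g N, 36.07 g O.
Moles — C: 45.1 / 12.01 = 3.755 mol; H: 8.33 / 1.008 = 8.264 mol; N: 10.5 / 14.01 = 0.7495 mol; O: 36.07 / 16.00 = 2.254 mol
Ratios (÷ 0.7495): C 5.011, H 11.026, N 1.000, O 3.008
Ratio ≈ 5:11:1:3, so the empirical formula is C5H11NO3
Empirical-formula mass = 133.15 g/mol
n = 397 / 133.15 = 2.98 ≈ 3
Molecular formula = (C5H11NO3)×3 = C15H33N3O9

C15H33N3O9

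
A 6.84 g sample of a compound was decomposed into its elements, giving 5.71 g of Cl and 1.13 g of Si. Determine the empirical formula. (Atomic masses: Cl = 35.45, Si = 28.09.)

Cl4Si

n(Cl) = 5.71/35.45 = 0.1611, n(Si) = 1.13/28.09 = 0.04023
Smallest is Si at 0.04023 mol; normalising gives Cl 4.004, Si 1.000
Ratio ≈ 4:1, so the empirical formula is Cl4Si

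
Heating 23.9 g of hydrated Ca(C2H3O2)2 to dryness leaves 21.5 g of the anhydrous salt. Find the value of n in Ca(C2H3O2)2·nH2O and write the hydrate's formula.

Mass of water lost = 23.9 − 21.5 = 2.4 g → 2.4 / 18.02 = 0.1332 mol H2O
Molar mass of Ca(C2H3O2)2 = 158.17 g/mol → mol Ca(C2H3O2)2 = 21.5 / 158.17 = 0.1359
n = 0.1332 / 0.1359 = 0.98 ≈ 1 → Ca(C2H3O2)2·H2O

Ca(C2H3O2)2·H2O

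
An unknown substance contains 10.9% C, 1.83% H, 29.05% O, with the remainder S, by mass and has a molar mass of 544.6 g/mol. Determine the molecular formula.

Assume 100 g: 10.9 g C, 1.83 g H, 29.05 g O, 58.22 g S.
n(C) = 10.9/12.01 = 0.9076, n(H) = 1.83/1.008 = 1.815, n(O) = 29.05/16.00 = 1.816, n(S) = 58.22/32.07 = 1.815
Divide by the smallest (0.9076 mol C): C 1.000, H 2.000, O 2.001, S 2.000
Ratio ≈ 1:2:2:2, so the empirical formula is CH2O2S2
Empirical-formula mass = 110.17 g/mol
n = 544.6 / 110.17 = 4.94 ≈ 5
Molecular formula = (CH2O2S2)×5 = C5H10O10S10

C5H10O10S10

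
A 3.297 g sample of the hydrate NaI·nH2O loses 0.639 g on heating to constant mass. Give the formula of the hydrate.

NaI·2H2O

Mass of anhydrous NaI = 3.297 − 0.639 = 2.658 g
mol H2O = 0.639 / 18.02 = 0.03546
Molar mass of NaI = 149.89 g/mol → mol NaI = 2.658 / 149.89 = 0.01773
n = 0.03546 / 0.01773 = 2.00 ≈ 2 → NaI·2H2O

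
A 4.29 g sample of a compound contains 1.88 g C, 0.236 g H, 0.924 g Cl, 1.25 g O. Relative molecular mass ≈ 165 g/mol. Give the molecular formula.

C6H9ClO3

n(C) = 1.88/12.01 = 0.1565, n(H) = 0.236/1.008 = 0.2341, n(Cl) = 0.924/35.45 = 0.02606, n(O) = 1.25/16.00 = 0.07812
Divide by the smallest (0.02606 mol Cl): C 6.006, H 8.982, Cl 1.000, O 2.997
→ C6H9ClO3
Empirical-formula mass = 164.58 g/mol
n = 165 / 164.58 = 1.00 ≈ 1
Molecular formula = empirical formula = C6H9ClO3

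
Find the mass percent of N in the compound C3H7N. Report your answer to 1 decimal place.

Molar mass = 3(12.01) + 7(1.008) + 1(14.01) = 57.096 g/mol
Mass of N per mole = 1 × 14.01 = 14.010 g
% N = 14.010 / 57.096 × 100 = 24.5%

24.5%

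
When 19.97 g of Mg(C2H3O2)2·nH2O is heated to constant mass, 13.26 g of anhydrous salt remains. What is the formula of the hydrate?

Mass of water lost = 19.97 − 13.26 = 6.71 g → 6.71 / 18.02 = 0.3724 mol H2O
Molar mass of Mg(C2H3O2)2 = 142.40 g/mol → mol Mg(C2H3O2)2 = 13.26 / 142.40 = 0.09312
n = 0.3724 / 0.09312 = 4.00 ≈ 4 → Mg(C2H3O2)2·4H2O

Mg(C2H3O2)2·4H2O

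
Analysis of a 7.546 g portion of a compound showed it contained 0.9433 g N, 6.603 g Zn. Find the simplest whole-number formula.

Moles — N: 0.9433 / 14.01 = 0.06733 mol; Zn: 6.603 / 65.38 = 0.101 mol
Ratios (÷ 0.06733): N 1.000, Zn 1.500
×2: N 2.00, Zn 3.00 → N2Zn3

N2Zn3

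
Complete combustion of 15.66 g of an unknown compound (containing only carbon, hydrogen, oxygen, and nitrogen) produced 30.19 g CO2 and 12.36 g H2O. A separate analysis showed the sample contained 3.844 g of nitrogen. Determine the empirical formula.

mol C = 30.19 / 44.01 = 0.6860; mass C = 0.6860 × 12.01 = 8.239 g
mol H = 2 × (12.36 / 18.02) = 1.372; mass H = 1.372 × 1.008 = 1.383 g
mol N = 3.844 / 14.01 = 0.2744
mass O = 15.66 − (13.47) = 2.195 g → mol O = 0.1372
Ratios (÷ 0.1372): C 5.001, H 10.001, N 2.000, O 1.000
→ C5H10N2O

C5H10N2O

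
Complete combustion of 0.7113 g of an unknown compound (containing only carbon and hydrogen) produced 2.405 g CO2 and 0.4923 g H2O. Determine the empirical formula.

mol C = 2.405 / 44.01 = 0.05465; mass C = 0.05465 × 12.01 = 0.6563 g
mol H = 2 × (0.4923 / 18.02) = 0.05464; mass H = 0.05464 × 1.008 = 0.05508 g
Divide by the smallest (0.05464 mol H): C 1.000, H 1.000
→ CH

CH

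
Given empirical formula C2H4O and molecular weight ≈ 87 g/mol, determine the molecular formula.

Empirical-formula mass = 44.05 g/mol
n = 87 / 44.05 = 1.97 ≈ 2
Molecular formula = (C2H4O)2 = C4H8O2

C4H8O2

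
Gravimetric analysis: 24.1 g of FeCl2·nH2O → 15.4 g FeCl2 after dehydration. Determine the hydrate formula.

Mass of water lost = 24.1 − 15.4 = 8.7 g → 8.7 / 18.02 = 0.4828 mol H2O
Molar mass of FeCl2 = 126.75 g/mol → mol FeCl2 = 15.4 / 126.75 = 0.1215
n = 0.4828 / 0.1215 = 3.97 ≈ 4 → FeCl2·4H2O

FeCl2·4H2O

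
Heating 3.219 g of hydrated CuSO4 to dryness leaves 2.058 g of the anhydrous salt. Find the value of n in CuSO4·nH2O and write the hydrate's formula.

Mass of water lost = 3.219 − 2.058 = 1.161 g → 1.161 / 18.02 = 0.06443 mol H2O
Molar mass of CuSO4 = 159.62 g/mol → mol CuSO4 = 2.058 / 159.62 = 0.01289
n = 0.06443 / 0.01289 = 5.00 ≈ 5 → CuSO4·5H2O

CuSO4·5H2O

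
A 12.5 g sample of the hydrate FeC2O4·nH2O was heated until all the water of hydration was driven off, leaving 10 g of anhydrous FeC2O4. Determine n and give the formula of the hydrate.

FeC2O4·2H2O

Mass of water lost = 12.5 − 10 = 2.5 g → 2.5 / 18.02 = 0.1387 mol H2O
Molar mass of FeC2O4 = 143.87 g/mol → mol FeC2O4 = 10 / 143.87 = 0.06951
n = 0.1387 / 0.06951 = 2.00 ≈ 2 → FeC2O4·2H2O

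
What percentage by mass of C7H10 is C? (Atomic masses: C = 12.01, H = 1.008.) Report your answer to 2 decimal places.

89.29%

Molar mass = 7(12.01) + 10(1.008) = 94.150 g/mol
Mass of C per mole = 7 × 12.01 = 84.070 g
% C = 84.070 / 94.150 × 100 = 89.29%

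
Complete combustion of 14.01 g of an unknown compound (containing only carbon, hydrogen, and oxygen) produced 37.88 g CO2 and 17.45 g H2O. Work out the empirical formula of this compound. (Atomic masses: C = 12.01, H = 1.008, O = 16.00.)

mol C = 37.88 / 44.01 = 0.8607; mass C = 0.8607 × 12.01 = 10.34 g
mol H = 2 × (17.45 / 18.02) = 1.937; mass H = 1.937 × 1.008 = 1.952 g
mass O = 14.01 − (12.29) = 1.721 g → mol O = 0.1075
Ratios (÷ 0.1075): C 8.004, H 18.010, O 1.000
≈ 8:18:1 → C8H18O

C8H18O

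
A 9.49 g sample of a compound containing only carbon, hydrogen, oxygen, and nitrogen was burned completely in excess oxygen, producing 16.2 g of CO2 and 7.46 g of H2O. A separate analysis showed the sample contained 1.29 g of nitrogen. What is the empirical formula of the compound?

C4H9NO2

mol C = 16.2 / 44.01 = 0.3681; mass C = 0.3681 × 12.01 = 4.421 g
mol H = 2 × (7.46 / 18.02) = 0.8280; mass H = 0.8280 × 1.008 = 0.8346 g
mol N = 1.29 / 14.01 = 0.09208
mass O = 9.49 − (6.545) = 2.945 g → mol O = 0.1840
Smallest is N at 0.09208 mol; normalising gives C 3.998, H 8.992, N 1.000, O 1.999
→ C4H9NO2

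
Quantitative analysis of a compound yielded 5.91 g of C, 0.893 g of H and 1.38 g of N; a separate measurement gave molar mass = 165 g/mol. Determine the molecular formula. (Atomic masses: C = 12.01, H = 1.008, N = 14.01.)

C10H18N2

Moles — C: 5.91 / 12.01 = 0.4921 mol; H: 0.893 / 1.008 = 0.8859 mol; N: 1.38 / 14.01 = 0.0985 mol
Smallest is N at 0.0985 mol; normalising gives C 4.996, H 8.994, N 1.000
≈ 5:9:1 → C5H9N
Empirical-formula mass = 83.13 g/mol
n = 165 / 83.13 = 1.98 ≈ 2
Molecular formula = (C5H9N)×2 = C10H18N2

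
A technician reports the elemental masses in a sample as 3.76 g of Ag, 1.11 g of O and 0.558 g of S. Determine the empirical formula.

n(Ag) = 3.76/107.87 = 0.03486, n(O) = 1.11/16.00 = 0.06938, n(S) = 0.558/32.07 = 0.0174
Ratios (÷ 0.0174): Ag 2.003, O 3.987, S 1.000
Ratio ≈ 2:4:1, so the empirical formula is Ag2O4S

Ag2O4S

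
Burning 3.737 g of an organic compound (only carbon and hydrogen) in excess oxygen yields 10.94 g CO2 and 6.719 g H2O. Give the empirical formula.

CH3

mol C = 10.94 / 44.01 = 0.2486; mass C = 0.2486 × 12.01 = 2.985 g
mol H = 2 × (6.719 / 18.02) = 0.7457; mass H = 0.7457 × 1.008 = 0.7517 g
Divide by the smallest (0.2486 mol C): C 1.000, H 3.000
→ CH3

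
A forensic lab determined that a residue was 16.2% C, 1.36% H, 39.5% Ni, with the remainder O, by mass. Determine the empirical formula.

Assume 100 g: 16.2 g C, 1.36 g H, 39.5 g Ni, 42.94 g O.
Moles — C: 16.2 / 12.01 = 1.349 mol; H: 1.36 / 1.008 = 1.349 mol; Ni: 39.5 / 58.69 = 0.673 mol; O: 42.94 / 16.00 = 2.684 mol
Ratios (÷ 0.673): C 2.004, H 2.005, Ni 1.000, O 3.988
≈ 2:2:1:4 → C2H2NiO4

C2H2NiO4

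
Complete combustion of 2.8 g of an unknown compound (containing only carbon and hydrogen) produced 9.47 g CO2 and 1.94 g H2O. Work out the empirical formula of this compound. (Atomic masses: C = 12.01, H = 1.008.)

CH

mol C = 9.47 / 44.01 = 0.2152; mass C = 0.2152 × 12.01 = 2.584 g
mol H = 2 × (1.94 / 18.02) = 0.2153; mass H = 0.2153 × 1.008 = 0.2170 g
Ratios (÷ 0.2152): C 1.000, H 1.001
Ratio ≈ 1:1, so the empirical formula is CH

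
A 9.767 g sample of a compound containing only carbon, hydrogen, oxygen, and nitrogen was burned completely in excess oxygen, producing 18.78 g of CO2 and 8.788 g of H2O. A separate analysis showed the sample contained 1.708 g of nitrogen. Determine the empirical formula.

mol C = 18.78 / 44.01 = 0.4267; mass C = 0.4267 × 12.01 = 5.125 g
mol H = 2 × (8.788 / 18.02) = 0.9754; mass H = 0.9754 × 1.008 = 0.9832 g
mol N = 1.708 / 14.01 = 0.1219
mass O = 9.767 − (7.816) = 1.951 g → mol O = 0.1219
Divide by the smallest (0.1219 mol N): C 3.500, H 8.000, N 1.000, O 1.000
Multiply by 2: C 7.00, H 16.00, N 2.00, O 2.00 → C7H16N2O2

C7H16N2O2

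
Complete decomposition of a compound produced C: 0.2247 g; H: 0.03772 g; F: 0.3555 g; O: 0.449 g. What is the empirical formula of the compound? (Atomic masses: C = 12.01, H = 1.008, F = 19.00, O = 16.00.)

C: 0.2247 g ÷ 12.01 g/mol = 0.01871 mol
H: 0.03772 g ÷ 1.008 g/mol = 0.03742 mol
F: 0.3555 g ÷ 19.00 g/mol = 0.01871 mol
O: 0.449 g ÷ 16.00 g/mol = 0.02806 mol
Ratios (÷ 0.01871): C 1.000, H 2.000, F 1.000, O 1.500
Scaling by 2: C 2.00, H 4.00, F 2.00, O 3.00 → C2H4F2O3

C2H4F2O3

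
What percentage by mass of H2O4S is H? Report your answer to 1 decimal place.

2.1%

Molar mass = 2(1.008) + 4(16.00) + 1(32.07) = 98.086 g/mol
Mass of H per mole = 2 × 1.008 = 2.016 g
% H = 2.016 / 98.086 × 100 = 2.1%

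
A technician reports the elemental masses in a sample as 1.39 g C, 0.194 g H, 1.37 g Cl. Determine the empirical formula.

C3H5Cl

Moles — C: 1.39 / 12.01 = 0.1157 mol; H: 0.194 / 1.008 = 0.1925 mol; Cl: 1.37 / 35.45 = 0.03865 mol
Ratios (÷ 0.03865): C 2.995, H 4.980, Cl 1.000
≈ 3:5:1 → C3H5Cl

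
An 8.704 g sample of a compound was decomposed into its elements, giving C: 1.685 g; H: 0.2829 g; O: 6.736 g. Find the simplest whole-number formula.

CH2O3

n(C) = 1.685/12.01 = 0.1403, n(H) = 0.2829/1.008 = 0.2807, n(O) = 6.736/16.00 = 0.421
Divide by the smallest (0.1403 mol C): C 1.000, H 2.000, O 3.001
≈ 1:2:3 → CH2O3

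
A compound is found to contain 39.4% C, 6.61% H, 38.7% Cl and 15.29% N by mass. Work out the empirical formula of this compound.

C3H6ClN

Assume 100 g: 39.4 g C, 6.61 g H, 38.7 g Cl, 15.29 g N.
Moles — C: 39.4 / 12.01 = 3.281 mol; H: 6.61 / 1.008 = 6.558 mol; Cl: 38.7 / 35.45 = 1.092 mol; N: 15.29 / 14.01 = 1.091 mol
Smallest is N at 1.091 mol; normalising gives C 3.006, H 6.009, Cl 1.000, N 1.000
→ C3H6ClN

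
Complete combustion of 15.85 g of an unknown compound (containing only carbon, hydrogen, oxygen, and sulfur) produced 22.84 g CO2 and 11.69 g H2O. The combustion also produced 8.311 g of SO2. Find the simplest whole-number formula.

C4H10O2S

mol C = 22.84 / 44.01 = 0.5190; mass C = 0.5190 × 12.01 = 6.233 g
mol H = 2 × (11.69 / 18.02) = 1.297; mass H = 1.297 × 1.008 = 1.308 g
mol S = 8.311 / 64.07 = 0.1297; mass S = 4.160 g
mass O = 15.85 − (11.70) = 4.149 g → mol O = 0.2593
Divide by the smallest (0.1297 mol S): C 4.001, H 10.002, O 1.999, S 1.000
Ratio ≈ 4:10:2:1, so the empirical formula is C4H10O2S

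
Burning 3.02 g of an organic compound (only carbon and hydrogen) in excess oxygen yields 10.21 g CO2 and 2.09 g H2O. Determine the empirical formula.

CH

mol C = 10.21 / 44.01 = 0.2320; mass C = 0.2320 × 12.01 = 2.786 g
mol H = 2 × (2.09 / 18.02) = 0.2320; mass H = 0.2320 × 1.008 = 0.2338 g
Ratios (÷ 0.232): C 1.000, H 1.000
Ratio ≈ 1:1, so the empirical formula is CH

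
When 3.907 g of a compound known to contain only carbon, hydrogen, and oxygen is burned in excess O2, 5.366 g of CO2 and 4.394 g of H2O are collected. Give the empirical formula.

mol C = 5.366 / 44.01 = 0.1219; mass C = 0.1219 × 12.01 = 1.464 g
mol H = 2 × (4.394 / 18.02) = 0.4877; mass H = 0.4877 × 1.008 = 0.4916 g
mass O = 3.907 − (1.956) = 1.951 g → mol O = 0.1219
Smallest is C at 0.1219 mol; normalising gives C 1.000, H 4.000, O 1.000
→ CH4O

CH4O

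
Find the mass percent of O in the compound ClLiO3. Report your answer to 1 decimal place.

53.1%

Molar mass = 1(35.45) + 1(6.94) + 3(16.00) = 90.390 g/mol
Mass of O per mole = 3 × 16.00 = 48.000 g
% O = 48.000 / 90.390 × 100 = 53.1%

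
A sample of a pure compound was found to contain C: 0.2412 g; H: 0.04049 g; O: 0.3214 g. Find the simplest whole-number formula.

n(C) = 0.2412/12.01 = 0.02008, n(H) = 0.04049/1.008 = 0.04017, n(O) = 0.3214/16.00 = 0.02009
Ratios (÷ 0.02008): C 1.000, H 2.000, O 1.000
Ratio ≈ 1:2:1, so the empirical formula is CH2O

CH2O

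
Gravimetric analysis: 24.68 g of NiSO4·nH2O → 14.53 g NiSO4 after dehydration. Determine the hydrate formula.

Mass of water lost = 24.68 − 14.53 = 10.15 g → 10.15 / 18.02 = 0.5633 mol H2O
Molar mass of NiSO4 = 154.76 g/mol → mol NiSO4 = 14.53 / 154.76 = 0.09389
n = 0.5633 / 0.09389 = 6.00 ≈ 6 → NiSO4·6H2O

NiSO4·6H2O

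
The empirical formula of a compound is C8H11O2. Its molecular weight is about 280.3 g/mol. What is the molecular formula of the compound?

C16H22O4

Empirical-formula mass = 139.17 g/mol
n = 280.3 / 139.17 = 2.01 ≈ 2
Molecular formula = (C8H11O2)2 = C16H22O4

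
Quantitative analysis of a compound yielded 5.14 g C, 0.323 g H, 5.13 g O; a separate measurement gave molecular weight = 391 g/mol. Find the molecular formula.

C: 5.14 g ÷ 12.01 g/mol = 0.428 mol
H: 0.323 g ÷ 1.008 g/mol = 0.3204 mol
O: 5.13 g ÷ 16.00 g/mol = 0.3206 mol
Ratios (÷ 0.3204): C 1.336, H 1.000, O 1.001
Scaling by 3: C 4.01, H 3.00, O 3.00 → C4H3O3
Empirical-formula mass = 99.06 g/mol
n = 391 / 99.06 = 3.95 ≈ 4
Molecular formula = (C4H3O3)×4 = C16H12O12

C16H12O12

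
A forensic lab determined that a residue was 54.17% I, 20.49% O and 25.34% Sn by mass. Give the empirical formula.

Assume 100 g: 54.17 g I, 20.49 g O, 25.34 g Sn.
I: 54.17 g ÷ 126.90 g/mol = 0.4269 mol
O: 20.49 g ÷ 16.00 g/mol = 1.281 mol
Sn: 25.34 g ÷ 118.71 g/mol = 0.2135 mol
Smallest is Sn at 0.2135 mol; normalising gives I 2.000, O 5.999, Sn 1.000
→ I2O6Sn

I2O6Sn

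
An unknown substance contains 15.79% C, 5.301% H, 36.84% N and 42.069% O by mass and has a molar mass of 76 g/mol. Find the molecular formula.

Assume 100 g: 15.79 g C, 5.301 g H, 36.84 g N, 42.069 g O.
C: 15.79 g ÷ 12.01 g/mol = 1.315 mol
H: 5.301 g ÷ 1.008 g/mol = 5.259 mol
N: 36.84 g ÷ 14.01 g/mol = 2.63 mol
O: 42.069 g ÷ 16.00 g/mol = 2.629 mol
Smallest is C at 1.315 mol; normalising gives C 1.000, H 4.000, N 2.000, O 2.000
Ratio ≈ 1:4:2:2, so the empirical formula is CH4N2O2
Empirical-formula mass = 76.06 g/mol
n = 76 / 76.06 = 1.00 ≈ 1
Molecular formula = empirical formula = CH4N2O2

CH4N2O2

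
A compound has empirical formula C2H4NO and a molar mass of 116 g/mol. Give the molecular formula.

Empirical-formula mass = 58.06 g/mol
n = 116 / 58.06 = 2.00 ≈ 2
Molecular formula = (C2H4NO)2 = C4H8N2O2

C4H8N2O2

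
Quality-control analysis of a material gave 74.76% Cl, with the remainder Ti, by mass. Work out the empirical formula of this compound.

Cl4Ti

Assume 100 g: 74.76 g Cl, 25.24 g Ti.
n(Cl) = 74.76/35.45 = 2.109, n(Ti) = 25.24/47.87 = 0.5273
Ratios (÷ 0.5273): Cl 4.000, Ti 1.000
Ratio ≈ 4:1, so the empirical formula is Cl4Ti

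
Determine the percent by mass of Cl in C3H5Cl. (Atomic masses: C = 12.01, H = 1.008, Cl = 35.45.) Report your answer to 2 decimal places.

46.33%

Molar mass = 3(12.01) + 5(1.008) + 1(35.45) = 76.520 g/mol
Mass of Cl per mole = 1 × 35.45 = 35.450 g
% Cl = 35.450 / 76.520 × 100 = 46.33%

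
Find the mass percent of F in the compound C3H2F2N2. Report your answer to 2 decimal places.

36.52%

Molar mass = 3(12.01) + 2(1.008) + 2(19.00) + 2(14.01) = 104.066 g/mol
Mass of F per mole = 2 × 19.00 = 38.000 g
% F = 38.000 / 104.066 × 100 = 36.52%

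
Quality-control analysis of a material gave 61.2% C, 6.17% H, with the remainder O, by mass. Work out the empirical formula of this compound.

C5H6O2

Assume 100 g: 61.2 g C, 6.17 g H, 32.63 g O.
n(C) = 61.2/12.01 = 5.096, n(H) = 6.17/1.008 = 6.121, n(O) = 32.63/16.00 = 2.039
Ratios (÷ 2.039): C 2.499, H 3.001, O 1.000
Multiply by 2: C 5.00, H 6.00, O 2.00 → C5H6O2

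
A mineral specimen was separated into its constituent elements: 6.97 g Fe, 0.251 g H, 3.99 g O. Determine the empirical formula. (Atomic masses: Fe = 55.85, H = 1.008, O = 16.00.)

FeH2O2

n(Fe) = 6.97/55.85 = 0.1248, n(H) = 0.251/1.008 = 0.249, n(O) = 3.99/16.00 = 0.2494
Ratios (÷ 0.1248): Fe 1.000, H 1.995, O 1.998
≈ 1:2:2 → FeH2O2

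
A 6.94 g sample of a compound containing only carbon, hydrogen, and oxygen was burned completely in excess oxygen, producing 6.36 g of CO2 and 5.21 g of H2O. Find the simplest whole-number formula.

mol C = 6.36 / 44.01 = 0.1445; mass C = 0.1445 × 12.01 = 1.736 g
mol H = 2 × (5.21 / 18.02) = 0.5782; mass H = 0.5782 × 1.008 = 0.5829 g
mass O = 6.94 − (2.318) = 4.622 g → mol O = 0.2888
Divide by the smallest (0.1445 mol C): C 1.000, H 4.001, O 1.999
Ratio ≈ 1:4:2, so the empirical formula is CH4O2

CH4O2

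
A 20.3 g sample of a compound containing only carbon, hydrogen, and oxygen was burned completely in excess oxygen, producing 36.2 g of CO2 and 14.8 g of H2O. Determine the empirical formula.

C3H6O2

mol C = 36.2 / 44.01 = 0.8225; mass C = 0.8225 × 12.01 = 9.879 g
mol H = 2 × (14.8 / 18.02) = 1.643; mass H = 1.643 × 1.008 = 1.656 g
mass O = 20.3 − (11.53) = 8.766 g → mol O = 0.5478
Ratios (÷ 0.5478): C 1.501, H 2.998, O 1.000
Multiply by 2: C 3.00, H 6.00, O 2.00 → C3H6O2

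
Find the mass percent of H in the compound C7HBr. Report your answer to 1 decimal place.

0.6%

Molar mass = 7(12.01) + 1(1.008) + 1(79.90) = 164.978 g/mol
Mass of H per mole = 1 × 1.008 = 1.008 g
% H = 1.008 / 164.978 × 100 = 0.6%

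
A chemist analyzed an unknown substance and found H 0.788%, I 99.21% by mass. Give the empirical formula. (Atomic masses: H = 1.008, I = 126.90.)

Assume 100 g: 0.788 g H, 99.21 g I.
H: 0.788 g ÷ 1.008 g/mol = 0.7817 mol
I: 99.21 g ÷ 126.90 g/mol = 0.7818 mol
Divide by the smallest (0.7817 mol H): H 1.000, I 1.000
Ratio ≈ 1:1, so the empirical formula is HI

HI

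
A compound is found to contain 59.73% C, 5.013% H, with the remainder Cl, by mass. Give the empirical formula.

Assume 100 g: 59.73 g C, 5.013 g H, 35.257 g Cl.
C: 59.73 g ÷ 12.01 g/mol = 4.973 mol
H: 5.013 g ÷ 1.008 g/mol = 4.973 mol
Cl: 35.257 g ÷ 35.45 g/mol = 0.9946 mol
Divide by the smallest (0.9946 mol Cl): C 5.001, H 5.000, Cl 1.000
≈ 5:5:1 → C5H5Cl

C5H5Cl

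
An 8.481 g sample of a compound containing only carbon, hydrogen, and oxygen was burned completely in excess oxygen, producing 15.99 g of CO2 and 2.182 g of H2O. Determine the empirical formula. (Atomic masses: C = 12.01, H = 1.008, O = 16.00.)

mol C = 15.99 / 44.01 = 0.3633; mass C = 0.3633 × 12.01 = 4.364 g
mol H = 2 × (2.182 / 18.02) = 0.2422; mass H = 0.2422 × 1.008 = 0.2441 g
mass O = 8.481 − (4.608) = 3.873 g → mol O = 0.2421
Smallest is O at 0.2421 mol; normalising gives C 1.501, H 1.000, O 1.000
Multiply by 2: C 3.00, H 2.00, O 2.00 → C3H2O2

C3H2O2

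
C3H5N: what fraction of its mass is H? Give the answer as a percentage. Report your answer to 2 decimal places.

Molar mass = 3(12.01) + 5(1.008) + 1(14.01) = 55.080 g/mol
Mass of H per mole = 5 × 1.008 = 5.040 g
% H = 5.040 / 55.080 × 100 = 9.15%

9.15%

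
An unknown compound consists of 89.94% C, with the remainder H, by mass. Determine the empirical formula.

C3H4

Assume 100 g: 89.94 g C, 10.06 g H.
Moles — C: 89.94 / 12.01 = 7.489 mol; H: 10.06 / 1.008 = 9.98 mol
Ratios (÷ 7.489): C 1.000, H 1.333
×3: C 3.00, H 4.00 → C3H4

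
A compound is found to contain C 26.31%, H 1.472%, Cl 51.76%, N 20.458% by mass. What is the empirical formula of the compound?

C3H2Cl2N2

Assume 100 g: 26.31 g C, 1.472 g H, 51.76 g Cl, 20.458 g N.
C: 26.31 g ÷ 12.01 g/mol = 2.191 mol
H: 1.472 g ÷ 1.008 g/mol = 1.46 mol
Cl: 51.76 g ÷ 35.45 g/mol = 1.46 mol
N: 20.458 g ÷ 14.01 g/mol = 1.46 mol
Ratios (÷ 1.46): C 1.500, H 1.000, Cl 1.000, N 1.000
×2: C 3.00, H 2.00, Cl 2.00, N 2.00 → C3H2Cl2N2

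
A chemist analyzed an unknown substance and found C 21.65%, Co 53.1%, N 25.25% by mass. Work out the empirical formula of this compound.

C2CoN2

Assume 100 g: 21.65 g C, 53.1 g Co, 25.25 g N.
Moles — C: 21.65 / 12.01 = 1.803 mol; Co: 53.1 / 58.93 = 0.9011 mol; N: 25.25 / 14.01 = 1.802 mol
Smallest is Co at 0.9011 mol; normalising gives C 2.001, Co 1.000, N 2.000
Ratio ≈ 2:1:2, so the empirical formula is C2CoN2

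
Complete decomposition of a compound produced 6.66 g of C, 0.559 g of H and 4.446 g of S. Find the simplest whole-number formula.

C: 6.66 g ÷ 12.01 g/mol = 0.5545 mol
H: 0.559 g ÷ 1.008 g/mol = 0.5546 mol
S: 4.446 g ÷ 32.07 g/mol = 0.1386 mol
Ratios (÷ 0.1386): C 4.000, H 4.000, S 1.000
Ratio ≈ 4:4:1, so the empirical formula is C4H4S

C4H4S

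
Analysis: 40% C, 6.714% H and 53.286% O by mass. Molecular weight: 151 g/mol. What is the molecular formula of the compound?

Assume 100 g: 40 g C, 6.714 g H, 53.286 g O.
Moles — C: 40 / 12.01 = 3.331 mol; H: 6.714 / 1.008 = 6.661 mol; O: 53.286 / 16.00 = 3.33 mol
Divide by the smallest (3.33 mol O): C 1.000, H 2.000, O 1.000
Ratio ≈ 1:2:1, so the empirical formula is CH2O
Empirical-formula mass = 30.03 g/mol
n = 151 / 30.03 = 5.03 ≈ 5
Molecular formula = (CH2O)×5 = C5H10O5

C5H10O5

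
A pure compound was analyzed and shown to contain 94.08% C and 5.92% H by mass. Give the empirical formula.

C4H3

Assume 100 g: 94.08 g C, 5.92 g H.
n(C) = 94.08/12.01 = 7.833, n(H) = 5.92/1.008 = 5.873
Divide by the smallest (5.873 mol H): C 1.334, H 1.000
Scaling by 3: C 4.00, H 3.00 → C4H3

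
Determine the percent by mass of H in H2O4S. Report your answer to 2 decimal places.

Molar mass = 2(1.008) + 4(16.00) + 1(32.07) = 98.086 g/mol
Mass of H per mole = 2 × 1.008 = 2.016 g
% H = 2.016 / 98.086 × 100 = 2.06%

2.06%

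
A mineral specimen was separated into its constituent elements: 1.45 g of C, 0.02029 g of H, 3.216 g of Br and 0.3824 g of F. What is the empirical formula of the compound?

n(C) = 1.45/12.01 = 0.1207, n(H) = 0.02029/1.008 = 0.02013, n(Br) = 3.216/79.90 = 0.04025, n(F) = 0.3824/19.00 = 0.02013
Divide by the smallest (0.02013 mol F): C 5.999, H 1.000, Br 2.000, F 1.000
Ratio ≈ 6:1:2:1, so the empirical formula is C6HBr2F

C6HBr2F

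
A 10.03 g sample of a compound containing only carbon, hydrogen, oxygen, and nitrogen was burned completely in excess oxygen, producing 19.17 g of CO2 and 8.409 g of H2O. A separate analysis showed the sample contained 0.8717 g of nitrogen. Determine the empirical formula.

C7H15NO3

mol C = 19.17 / 44.01 = 0.4356; mass C = 0.4356 × 12.01 = 5.231 g
mol H = 2 × (8.409 / 18.02) = 0.9333; mass H = 0.9333 × 1.008 = 0.9408 g
mol N = 0.8717 / 14.01 = 0.06222
mass O = 10.03 − (7.044) = 2.986 g → mol O = 0.1866
Ratios (÷ 0.06222): C 7.001, H 15.000, N 1.000, O 3.000
Ratio ≈ 7:15:1:3, so the empirical formula is C7H15NO3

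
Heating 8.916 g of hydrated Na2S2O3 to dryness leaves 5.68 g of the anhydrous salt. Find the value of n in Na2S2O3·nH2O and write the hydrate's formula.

Na2S2O3·5H2O

Mass of water lost = 8.916 − 5.68 = 3.236 g → 3.236 / 18.02 = 0.1796 mol H2O
Molar mass of Na2S2O3 = 158.12 g/mol → mol Na2S2O3 = 5.68 / 158.12 = 0.03592
n = 0.1796 / 0.03592 = 5.00 ≈ 5 → Na2S2O3·5H2O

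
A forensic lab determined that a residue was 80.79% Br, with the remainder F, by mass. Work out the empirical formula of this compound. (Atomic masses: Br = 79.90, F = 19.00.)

BrF

Assume 100 g: 80.79 g Br, 19.21 g F.
Moles — Br: 80.79 / 79.90 = 1.011 mol; F: 19.21 / 19.00 = 1.011 mol
Divide by the smallest (1.011 mol F): Br 1.000, F 1.000
→ BrF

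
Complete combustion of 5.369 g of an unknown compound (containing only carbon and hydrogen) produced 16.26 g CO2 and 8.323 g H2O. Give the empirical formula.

mol C = 16.26 / 44.01 = 0.3695; mass C = 0.3695 × 12.01 = 4.437 g
mol H = 2 × (8.323 / 18.02) = 0.9238; mass H = 0.9238 × 1.008 = 0.9311 g
Divide by the smallest (0.3695 mol C): C 1.000, H 2.500
Multiply by 2: C 2.00, H 5.00 → C2H5

C2H5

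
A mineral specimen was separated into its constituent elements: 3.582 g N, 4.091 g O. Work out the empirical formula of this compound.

NO

n(N) = 3.582/14.01 = 0.2557, n(O) = 4.091/16.00 = 0.2557
Smallest is N at 0.2557 mol; normalising gives N 1.000, O 1.000
≈ 1:1 → NO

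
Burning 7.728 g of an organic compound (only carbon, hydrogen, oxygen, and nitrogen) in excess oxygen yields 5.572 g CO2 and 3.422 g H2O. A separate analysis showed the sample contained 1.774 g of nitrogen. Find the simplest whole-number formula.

CH3NO2

mol C = 5.572 / 44.01 = 0.1266; mass C = 0.1266 × 12.01 = 1.521 g
mol H = 2 × (3.422 / 18.02) = 0.3798; mass H = 0.3798 × 1.008 = 0.3828 g
mol N = 1.774 / 14.01 = 0.1266
mass O = 7.728 − (3.677) = 4.051 g → mol O = 0.2532
Smallest is C at 0.1266 mol; normalising gives C 1.000, H 3.000, N 1.000, O 2.000
→ CH3NO2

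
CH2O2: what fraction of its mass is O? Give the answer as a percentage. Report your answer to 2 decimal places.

Molar mass = 1(12.01) + 2(1.008) + 2(16.00) = 46.026 g/mol
Mass of O per mole = 2 × 16.00 = 32.000 g
% O = 32.000 / 46.026 × 100 = 69.53%

69.53%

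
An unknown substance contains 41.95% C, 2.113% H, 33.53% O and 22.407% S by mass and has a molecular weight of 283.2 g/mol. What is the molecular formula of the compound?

C10H6O6S2

Assume 100 g: 41.95 g C, 2.113 g H, 33.53 g O, 22.407 g S.
C: 41.95 g ÷ 12.01 g/mol = 3.493 mol
H: 2.113 g ÷ 1.008 g/mol = 2.096 mol
O: 33.53 g ÷ 16.00 g/mol = 2.096 mol
S: 22.407 g ÷ 32.07 g/mol = 0.6987 mol
Divide by the smallest (0.6987 mol S): C 4.999, H 3.000, O 2.999, S 1.000
→ C5H3O3S
Empirical-formula mass = 143.14 g/mol
n = 283.2 / 143.14 = 1.98 ≈ 2
Molecular formula = (C5H3O3S)×2 = C10H6O6S2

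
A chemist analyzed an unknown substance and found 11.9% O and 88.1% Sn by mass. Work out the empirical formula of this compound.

OSn

Assume 100 g: 11.9 g O, 88.1 g Sn.
Moles — O: 11.9 / 16.00 = 0.7438 mol; Sn: 88.1 / 118.71 = 0.7421 mol
Ratios (÷ 0.7421): O 1.002, Sn 1.000
≈ 1:1 → OSn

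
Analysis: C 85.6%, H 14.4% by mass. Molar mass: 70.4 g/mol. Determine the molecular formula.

C5H10

Assume 100 g: 85.6 g C, 14.4 g H.
Moles — C: 85.6 / 12.01 = 7.127 mol; H: 14.4 / 1.008 = 14.29 mol
Ratios (÷ 7.127): C 1.000, H 2.004
→ CH2
Empirical-formula mass = 14.03 g/mol
n = 70.4 / 14.03 = 5.02 ≈ 5
Molecular formula = (CH2)×5 = C5H10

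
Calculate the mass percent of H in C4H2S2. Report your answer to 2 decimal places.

1.77%

Molar mass = 4(12.01) + 2(1.008) + 2(32.07) = 114.196 g/mol
Mass of H per mole = 2 × 1.008 = 2.016 g
% H = 2.016 / 114.196 × 100 = 1.77%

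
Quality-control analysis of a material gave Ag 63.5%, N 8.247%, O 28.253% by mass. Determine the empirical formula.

AgNO3

Assume 100 g: 63.5 g Ag, 8.247 g N, 28.253 g O.
n(Ag) = 63.5/107.87 = 0.5887, n(N) = 8.247/14.01 = 0.5887, n(O) = 28.253/16.00 = 1.766
Smallest is N at 0.5887 mol; normalising gives Ag 1.000, N 1.000, O 3.000
≈ 1:1:3 → AgNO3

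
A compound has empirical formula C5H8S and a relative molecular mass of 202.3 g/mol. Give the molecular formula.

C10H16S2

Empirical-formula mass = 100.18 g/mol
n = 202.3 / 100.18 = 2.02 ≈ 2
Molecular formula = (C5H8S)2 = C10H16S2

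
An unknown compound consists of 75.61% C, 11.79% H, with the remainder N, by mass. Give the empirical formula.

C7H13N

Assume 100 g: 75.61 g C, 11.79 g H, 12.6 g N.
Moles — C: 75.61 / 12.01 = 6.296 mol; H: 11.79 / 1.008 = 11.7 mol; N: 12.6 / 14.01 = 0.8994 mol
Ratios (÷ 0.8994): C 7.000, H 13.005, N 1.000
→ C7H13N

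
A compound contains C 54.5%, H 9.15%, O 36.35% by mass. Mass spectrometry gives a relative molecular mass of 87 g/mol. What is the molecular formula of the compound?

Assume 100 g: 54.5 g C, 9.15 g H, 36.35 g O.
Moles — C: 54.5 / 12.01 = 4.538 mol; H: 9.15 / 1.008 = 9.077 mol; O: 36.35 / 16.00 = 2.272 mol
Smallest is O at 2.272 mol; normalising gives C 1.997, H 3.996, O 1.000
→ C2H4O
Empirical-formula mass = 44.05 g/mol
n = 87 / 44.05 = 1.97 ≈ 2
Molecular formula = (C2H4O)×2 = C4H8O2

C4H8O2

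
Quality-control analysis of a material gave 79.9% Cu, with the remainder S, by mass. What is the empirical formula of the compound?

Assume 100 g: 79.9 g Cu, 20.1 g S.
Cu: 79.9 g ÷ 63.55 g/mol = 1.257 mol
S: 20.1 g ÷ 32.07 g/mol = 0.6268 mol
Divide by the smallest (0.6268 mol S): Cu 2.006, S 1.000
≈ 2:1 → Cu2S

Cu2S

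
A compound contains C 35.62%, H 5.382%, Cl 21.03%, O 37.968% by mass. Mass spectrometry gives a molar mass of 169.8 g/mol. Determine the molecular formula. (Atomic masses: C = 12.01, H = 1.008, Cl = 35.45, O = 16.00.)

C5H9ClO4

Assume 100 g: 35.62 g C, 5.382 g H, 21.03 g Cl, 37.968 g O.
n(C) = 35.62/12.01 = 2.966, n(H) = 5.382/1.008 = 5.339, n(Cl) = 21.03/35.45 = 0.5932, n(O) = 37.968/16.00 = 2.373
Ratios (÷ 0.5932): C 5.000, H 9.000, Cl 1.000, O 4.000
→ C5H9ClO4
Empirical-formula mass = 168.57 g/mol
n = 169.8 / 168.57 = 1.01 ≈ 1
Molecular formula = empirical formula = C5H9ClO4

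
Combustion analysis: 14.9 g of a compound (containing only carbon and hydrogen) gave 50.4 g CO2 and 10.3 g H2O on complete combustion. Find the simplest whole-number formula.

CH

mol C = 50.4 / 44.01 = 1.145; mass C = 1.145 × 12.01 = 13.75 g
mol H = 2 × (10.3 / 18.02) = 1.143; mass H = 1.143 × 1.008 = 1.152 g
Ratios (÷ 1.143): C 1.002, H 1.000
≈ 1:1 → CH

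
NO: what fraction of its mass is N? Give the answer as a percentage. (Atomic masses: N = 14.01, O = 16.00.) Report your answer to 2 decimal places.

Molar mass = 1(14.01) + 1(16.00) = 30.010 g/mol
Mass of N per mole = 1 × 14.01 = 14.010 g
% N = 14.010 / 30.010 × 100 = 46.68%

46.68%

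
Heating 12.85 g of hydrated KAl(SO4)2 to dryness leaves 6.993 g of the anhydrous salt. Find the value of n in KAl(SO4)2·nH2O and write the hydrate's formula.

KAl(SO4)2·12H2O

Mass of water lost = 12.85 − 6.993 = 5.857 g → 5.857 / 18.02 = 0.325 mol H2O
Molar mass of KAl(SO4)2 = 258.22 g/mol → mol KAl(SO4)2 = 6.993 / 258.22 = 0.02708
n = 0.325 / 0.02708 = 12.00 ≈ 12 → KAl(SO4)2·12H2O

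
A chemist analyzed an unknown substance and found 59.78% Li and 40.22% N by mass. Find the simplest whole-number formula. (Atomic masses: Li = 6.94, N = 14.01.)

Assume 100 g: 59.78 g Li, 40.22 g N.
Li: 59.78 g ÷ 6.94 g/mol = 8.614 mol
N: 40.22 g ÷ 14.01 g/mol = 2.871 mol
Smallest is N at 2.871 mol; normalising gives Li 3.000, N 1.000
Ratio ≈ 3:1, so the empirical formula is Li3N

Li3N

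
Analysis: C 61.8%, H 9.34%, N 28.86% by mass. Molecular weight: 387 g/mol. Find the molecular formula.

C20H36N8

Assume 100 g: 61.8 g C, 9.34 g H, 28.86 g N.
C: 61.8 g ÷ 12.01 g/mol = 5.146 mol
H: 9.34 g ÷ 1.008 g/mol = 9.266 mol
N: 28.86 g ÷ 14.01 g/mol = 2.06 mol
Smallest is N at 2.06 mol; normalising gives C 2.498, H 4.498, N 1.000
×2: C 5.00, H 9.00, N 2.00 → C5H9N2
Empirical-formula mass = 97.14 g/mol
n = 387 / 97.14 = 3.98 ≈ 4
Molecular formula = (C5H9N2)×4 = C20H36N8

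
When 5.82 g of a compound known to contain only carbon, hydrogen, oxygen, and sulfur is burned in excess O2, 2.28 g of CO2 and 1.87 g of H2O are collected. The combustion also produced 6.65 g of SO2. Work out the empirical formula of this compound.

mol C = 2.28 / 44.01 = 0.05181; mass C = 0.05181 × 12.01 = 0.6222 g
mol H = 2 × (1.87 / 18.02) = 0.2075; mass H = 0.2075 × 1.008 = 0.2092 g
mol S = 6.65 / 64.07 = 0.1038; mass S = 3.329 g
mass O = 5.82 − (4.160) = 1.660 g → mol O = 0.1037
Smallest is C at 0.05181 mol; normalising gives C 1.000, H 4.006, O 2.003, S 2.003
→ CH4O2S2

CH4O2S2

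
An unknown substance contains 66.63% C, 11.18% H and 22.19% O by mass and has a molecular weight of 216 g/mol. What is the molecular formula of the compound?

Assume 100 g: 66.63 g C, 11.18 g H, 22.19 g O.
n(C) = 66.63/12.01 = 5.548, n(H) = 11.18/1.008 = 11.09, n(O) = 22.19/16.00 = 1.387
Ratios (÷ 1.387): C 4.000, H 7.997, O 1.000
Ratio ≈ 4:8:1, so the empirical formula is C4H8O
Empirical-formula mass = 72.10 g/mol
n = 216 / 72.10 = 3.00 ≈ 3
Molecular formula = (C4H8O)×3 = C12H24O3

C12H24O3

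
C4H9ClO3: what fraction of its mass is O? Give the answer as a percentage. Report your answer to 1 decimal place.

34.1%

Molar mass = 4(12.01) + 9(1.008) + 1(35.45) + 3(16.00) = 140.562 g/mol
Mass of O per mole = 3 × 16.00 = 48.000 g
% O = 48.000 / 140.562 × 100 = 34.1%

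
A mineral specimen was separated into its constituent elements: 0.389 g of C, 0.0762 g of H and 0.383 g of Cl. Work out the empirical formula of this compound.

Moles — C: 0.389 / 12.01 = 0.03239 mol; H: 0.0762 / 1.008 = 0.0756 mol; Cl: 0.383 / 35.45 = 0.0108 mol
Smallest is Cl at 0.0108 mol; normalising gives C 2.998, H 6.997, Cl 1.000
≈ 3:7:1 → C3H7Cl

C3H7Cl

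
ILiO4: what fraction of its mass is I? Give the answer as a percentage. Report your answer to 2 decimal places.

64.14%

Molar mass = 1(126.90) + 1(6.94) + 4(16.00) = 197.840 g/mol
Mass of I per mole = 1 × 126.90 = 126.900 g
% I = 126.900 / 197.840 × 100 = 64.14%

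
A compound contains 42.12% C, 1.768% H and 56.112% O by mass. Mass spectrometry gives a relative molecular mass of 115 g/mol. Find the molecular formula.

C4H2O4

Assume 100 g: 42.12 g C, 1.768 g H, 56.112 g O.
Moles — C: 42.12 / 12.01 = 3.507 mol; H: 1.768 / 1.008 = 1.754 mol; O: 56.112 / 16.00 = 3.507 mol
Divide by the smallest (1.754 mol H): C 2.000, H 1.000, O 1.999
≈ 2:1:2 → C2HO2
Empirical-formula mass = 57.03 g/mol
n = 115 / 57.03 = 2.02 ≈ 2
Molecular formula = (C2HO2)×2 = C4H2O4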